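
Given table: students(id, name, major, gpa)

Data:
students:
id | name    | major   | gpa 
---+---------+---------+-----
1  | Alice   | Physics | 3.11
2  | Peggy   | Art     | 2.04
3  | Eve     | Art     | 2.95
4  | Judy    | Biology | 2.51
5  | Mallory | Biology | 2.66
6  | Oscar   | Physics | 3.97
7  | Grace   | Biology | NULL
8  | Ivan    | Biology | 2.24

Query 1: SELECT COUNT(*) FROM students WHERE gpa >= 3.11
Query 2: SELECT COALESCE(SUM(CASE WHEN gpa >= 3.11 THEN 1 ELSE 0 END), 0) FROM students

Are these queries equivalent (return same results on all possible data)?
Yes, equivalent

Both queries return: [(2,)]

Reason: COUNT with WHERE vs conditional SUM (COALESCE handles empty-table NULL)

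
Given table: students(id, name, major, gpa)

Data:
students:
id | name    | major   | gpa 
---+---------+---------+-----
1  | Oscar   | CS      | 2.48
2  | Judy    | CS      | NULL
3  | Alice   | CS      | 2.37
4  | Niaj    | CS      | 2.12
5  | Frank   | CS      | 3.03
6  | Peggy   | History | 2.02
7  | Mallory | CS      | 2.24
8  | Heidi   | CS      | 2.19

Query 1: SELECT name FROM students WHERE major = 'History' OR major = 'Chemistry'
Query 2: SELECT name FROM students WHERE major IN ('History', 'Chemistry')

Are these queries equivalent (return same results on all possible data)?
Yes, equivalent

Both queries return: [('Peggy',)]

Reason: OR vs IN are equivalent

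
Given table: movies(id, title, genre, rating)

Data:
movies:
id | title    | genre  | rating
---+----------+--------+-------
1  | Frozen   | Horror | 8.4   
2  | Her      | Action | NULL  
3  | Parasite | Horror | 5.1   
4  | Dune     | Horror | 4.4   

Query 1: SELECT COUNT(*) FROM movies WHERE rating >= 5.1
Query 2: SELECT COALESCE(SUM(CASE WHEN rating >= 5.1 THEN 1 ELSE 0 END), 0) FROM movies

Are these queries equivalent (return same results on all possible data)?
Yes, equivalent

Both queries return: [(2,)]

Reason: COUNT with WHERE vs conditional SUM (COALESCE handles empty-table NULL)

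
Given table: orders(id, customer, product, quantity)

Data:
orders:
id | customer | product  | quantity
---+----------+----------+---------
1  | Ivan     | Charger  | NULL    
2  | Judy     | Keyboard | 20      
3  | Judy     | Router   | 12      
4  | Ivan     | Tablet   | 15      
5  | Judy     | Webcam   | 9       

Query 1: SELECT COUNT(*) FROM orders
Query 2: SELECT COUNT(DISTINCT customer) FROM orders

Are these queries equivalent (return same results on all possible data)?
No, not equivalent

Query 1 returns: [(5,)]
Query 2 returns: [(2,)]

Reason: COUNT(*) counts rows, COUNT(DISTINCT customer) counts unique customers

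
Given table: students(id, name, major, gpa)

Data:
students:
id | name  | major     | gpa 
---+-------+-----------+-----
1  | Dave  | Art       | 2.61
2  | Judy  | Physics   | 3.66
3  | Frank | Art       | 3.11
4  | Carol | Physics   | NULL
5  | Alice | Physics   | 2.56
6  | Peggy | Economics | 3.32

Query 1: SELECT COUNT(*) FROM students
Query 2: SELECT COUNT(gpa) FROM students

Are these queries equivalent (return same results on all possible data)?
No, not equivalent

Query 1 returns: [(6,)]
Query 2 returns: [(5,)]

Reason: COUNT(*) includes NULLs, COUNT(column) excludes them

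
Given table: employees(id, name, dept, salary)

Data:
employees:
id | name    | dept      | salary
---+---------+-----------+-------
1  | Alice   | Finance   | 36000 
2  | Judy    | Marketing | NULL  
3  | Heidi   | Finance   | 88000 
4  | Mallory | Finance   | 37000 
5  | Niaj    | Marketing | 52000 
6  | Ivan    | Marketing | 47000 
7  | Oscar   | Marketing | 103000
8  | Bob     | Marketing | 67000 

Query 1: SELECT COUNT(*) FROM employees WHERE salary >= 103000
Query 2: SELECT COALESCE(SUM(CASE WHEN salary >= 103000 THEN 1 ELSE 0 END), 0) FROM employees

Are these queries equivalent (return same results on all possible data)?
Yes, equivalent

Both queries return: [(1,)]

Reason: COUNT with WHERE vs conditional SUM (COALESCE handles empty-table NULL)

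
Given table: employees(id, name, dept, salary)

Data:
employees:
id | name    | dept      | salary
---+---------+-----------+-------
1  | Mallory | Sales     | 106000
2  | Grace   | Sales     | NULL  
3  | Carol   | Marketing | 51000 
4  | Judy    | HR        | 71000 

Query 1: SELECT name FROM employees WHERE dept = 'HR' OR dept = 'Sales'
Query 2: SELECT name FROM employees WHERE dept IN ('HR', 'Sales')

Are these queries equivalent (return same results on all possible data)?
Yes, equivalent

Both queries return: [('Grace',), ('Judy',), ('Mallory',)]

Reason: OR vs IN are equivalent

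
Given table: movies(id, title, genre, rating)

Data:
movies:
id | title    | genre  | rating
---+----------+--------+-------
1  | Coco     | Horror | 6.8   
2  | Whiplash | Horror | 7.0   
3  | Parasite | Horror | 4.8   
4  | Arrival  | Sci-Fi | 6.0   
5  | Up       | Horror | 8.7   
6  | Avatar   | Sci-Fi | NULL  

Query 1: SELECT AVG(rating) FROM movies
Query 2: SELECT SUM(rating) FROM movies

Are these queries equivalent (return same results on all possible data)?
No, not equivalent

Query 1 returns: [(6.659999999999999,)]
Query 2 returns: [(33.3,)]

Reason: AVG vs SUM give different aggregate values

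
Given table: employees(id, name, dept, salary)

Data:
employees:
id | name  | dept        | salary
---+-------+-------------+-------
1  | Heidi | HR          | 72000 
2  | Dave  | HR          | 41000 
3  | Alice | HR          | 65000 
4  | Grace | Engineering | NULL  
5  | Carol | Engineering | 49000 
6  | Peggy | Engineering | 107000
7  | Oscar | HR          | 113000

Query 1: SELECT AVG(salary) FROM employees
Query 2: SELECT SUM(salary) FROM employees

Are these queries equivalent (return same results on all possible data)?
No, not equivalent

Query 1 returns: [(74500.0,)]
Query 2 returns: [(447000,)]

Reason: AVG vs SUM give different aggregate values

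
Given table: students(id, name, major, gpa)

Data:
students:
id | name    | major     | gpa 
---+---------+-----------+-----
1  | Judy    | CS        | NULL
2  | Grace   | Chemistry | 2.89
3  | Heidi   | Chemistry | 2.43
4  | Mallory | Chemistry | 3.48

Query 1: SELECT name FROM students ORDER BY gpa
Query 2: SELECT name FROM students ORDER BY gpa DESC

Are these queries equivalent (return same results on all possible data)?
No, not equivalent

Query 1 returns: [('Judy',), ('Heidi',), ('Grace',), ('Mallory',)]
Query 2 returns: [('Mallory',), ('Grace',), ('Heidi',), ('Judy',)]

Reason: ASC vs DESC gives opposite ordering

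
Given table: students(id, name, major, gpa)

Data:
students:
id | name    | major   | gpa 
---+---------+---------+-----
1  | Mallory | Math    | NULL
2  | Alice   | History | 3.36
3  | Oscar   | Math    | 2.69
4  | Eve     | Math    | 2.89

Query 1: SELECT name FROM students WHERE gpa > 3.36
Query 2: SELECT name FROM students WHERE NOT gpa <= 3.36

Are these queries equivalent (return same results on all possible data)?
Yes, equivalent

Both queries return: []

Reason: Both filter gpa > 3.36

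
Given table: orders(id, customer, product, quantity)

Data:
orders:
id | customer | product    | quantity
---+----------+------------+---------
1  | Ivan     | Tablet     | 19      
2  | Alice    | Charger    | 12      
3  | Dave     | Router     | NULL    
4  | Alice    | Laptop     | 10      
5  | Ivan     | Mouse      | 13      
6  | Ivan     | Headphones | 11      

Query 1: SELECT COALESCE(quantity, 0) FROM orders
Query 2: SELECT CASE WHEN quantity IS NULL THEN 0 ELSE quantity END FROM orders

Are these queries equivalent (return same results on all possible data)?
Yes, equivalent

Both queries return: [(0,), (10,), (11,), (12,), (13,), (19,)]

Reason: COALESCE vs CASE for NULL handling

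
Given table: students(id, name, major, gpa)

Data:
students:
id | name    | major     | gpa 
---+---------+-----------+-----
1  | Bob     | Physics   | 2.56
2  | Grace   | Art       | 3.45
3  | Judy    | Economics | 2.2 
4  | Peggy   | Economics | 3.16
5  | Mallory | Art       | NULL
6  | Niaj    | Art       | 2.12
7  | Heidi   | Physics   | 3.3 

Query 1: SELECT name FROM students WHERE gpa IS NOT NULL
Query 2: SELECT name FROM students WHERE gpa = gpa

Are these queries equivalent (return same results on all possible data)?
Yes, equivalent

Both queries return: [('Bob',), ('Grace',), ('Heidi',), ('Judy',), ('Niaj',), ('Peggy',)]

Reason: IS NOT NULL vs self-equality (both exclude NULLs)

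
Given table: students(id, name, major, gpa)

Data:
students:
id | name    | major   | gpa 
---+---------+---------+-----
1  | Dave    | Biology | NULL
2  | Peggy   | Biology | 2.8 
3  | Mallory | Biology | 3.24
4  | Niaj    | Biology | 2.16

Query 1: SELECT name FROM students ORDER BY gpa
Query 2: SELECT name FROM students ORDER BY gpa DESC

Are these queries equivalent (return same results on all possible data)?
No, not equivalent

Query 1 returns: [('Dave',), ('Niaj',), ('Peggy',), ('Mallory',)]
Query 2 returns: [('Mallory',), ('Peggy',), ('Niaj',), ('Dave',)]

Reason: ASC vs DESC gives opposite ordering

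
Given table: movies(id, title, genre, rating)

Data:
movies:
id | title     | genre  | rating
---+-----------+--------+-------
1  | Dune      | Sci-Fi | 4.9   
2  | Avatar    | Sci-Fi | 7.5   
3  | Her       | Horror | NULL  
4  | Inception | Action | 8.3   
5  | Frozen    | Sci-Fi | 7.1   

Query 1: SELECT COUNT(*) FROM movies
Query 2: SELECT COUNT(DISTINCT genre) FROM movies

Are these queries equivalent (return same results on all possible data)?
No, not equivalent

Query 1 returns: [(5,)]
Query 2 returns: [(3,)]

Reason: COUNT(*) counts rows, COUNT(DISTINCT genre) counts unique genres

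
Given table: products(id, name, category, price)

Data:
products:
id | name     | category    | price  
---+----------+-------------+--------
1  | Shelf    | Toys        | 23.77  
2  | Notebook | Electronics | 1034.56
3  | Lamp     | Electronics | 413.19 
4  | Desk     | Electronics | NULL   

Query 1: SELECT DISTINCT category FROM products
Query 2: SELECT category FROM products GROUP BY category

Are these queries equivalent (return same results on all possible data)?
Yes, equivalent

Both queries return: [('Electronics',), ('Toys',)]

Reason: Both get unique categorys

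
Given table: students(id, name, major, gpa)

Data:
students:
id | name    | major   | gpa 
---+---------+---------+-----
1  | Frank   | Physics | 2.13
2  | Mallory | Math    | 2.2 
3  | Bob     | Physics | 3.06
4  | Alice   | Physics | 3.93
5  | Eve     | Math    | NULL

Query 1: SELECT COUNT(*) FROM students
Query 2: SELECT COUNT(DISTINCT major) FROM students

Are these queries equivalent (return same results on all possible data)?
No, not equivalent

Query 1 returns: [(5,)]
Query 2 returns: [(2,)]

Reason: COUNT(*) counts rows, COUNT(DISTINCT major) counts unique majors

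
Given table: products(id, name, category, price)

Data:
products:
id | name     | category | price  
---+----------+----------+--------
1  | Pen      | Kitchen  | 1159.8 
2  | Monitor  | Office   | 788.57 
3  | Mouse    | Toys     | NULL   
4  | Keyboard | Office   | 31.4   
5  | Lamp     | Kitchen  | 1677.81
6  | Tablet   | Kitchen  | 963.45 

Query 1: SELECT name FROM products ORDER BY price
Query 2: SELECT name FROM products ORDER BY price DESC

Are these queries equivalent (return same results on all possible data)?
No, not equivalent

Query 1 returns: [('Mouse',), ('Keyboard',), ('Monitor',), ('Tablet',), ('Pen',), ('Lamp',)]
Query 2 returns: [('Lamp',), ('Pen',), ('Tablet',), ('Monitor',), ('Keyboard',), ('Mouse',)]

Reason: ASC vs DESC gives opposite ordering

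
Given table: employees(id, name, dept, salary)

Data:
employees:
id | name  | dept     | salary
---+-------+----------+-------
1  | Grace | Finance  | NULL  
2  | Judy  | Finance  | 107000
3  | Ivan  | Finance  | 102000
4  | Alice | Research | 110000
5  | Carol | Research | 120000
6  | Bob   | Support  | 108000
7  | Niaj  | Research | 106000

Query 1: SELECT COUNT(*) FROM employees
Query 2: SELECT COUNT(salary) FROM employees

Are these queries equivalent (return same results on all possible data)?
No, not equivalent

Query 1 returns: [(7,)]
Query 2 returns: [(6,)]

Reason: COUNT(*) includes NULLs, COUNT(column) excludes them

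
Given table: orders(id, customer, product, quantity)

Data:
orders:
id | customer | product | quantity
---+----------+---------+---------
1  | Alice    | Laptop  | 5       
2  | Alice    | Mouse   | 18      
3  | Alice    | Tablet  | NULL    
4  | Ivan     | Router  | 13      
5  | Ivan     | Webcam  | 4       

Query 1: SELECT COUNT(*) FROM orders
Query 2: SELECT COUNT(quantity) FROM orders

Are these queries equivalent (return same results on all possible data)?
No, not equivalent

Query 1 returns: [(5,)]
Query 2 returns: [(4,)]

Reason: COUNT(*) includes NULLs, COUNT(column) excludes them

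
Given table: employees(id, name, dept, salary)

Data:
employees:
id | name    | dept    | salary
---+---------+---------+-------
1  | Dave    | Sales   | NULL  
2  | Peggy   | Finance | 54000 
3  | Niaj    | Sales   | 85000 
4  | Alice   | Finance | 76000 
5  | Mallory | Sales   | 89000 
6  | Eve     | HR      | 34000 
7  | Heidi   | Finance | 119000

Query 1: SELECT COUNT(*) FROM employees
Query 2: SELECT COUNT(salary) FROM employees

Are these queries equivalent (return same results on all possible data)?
No, not equivalent

Query 1 returns: [(7,)]
Query 2 returns: [(6,)]

Reason: COUNT(*) includes NULLs, COUNT(column) excludes them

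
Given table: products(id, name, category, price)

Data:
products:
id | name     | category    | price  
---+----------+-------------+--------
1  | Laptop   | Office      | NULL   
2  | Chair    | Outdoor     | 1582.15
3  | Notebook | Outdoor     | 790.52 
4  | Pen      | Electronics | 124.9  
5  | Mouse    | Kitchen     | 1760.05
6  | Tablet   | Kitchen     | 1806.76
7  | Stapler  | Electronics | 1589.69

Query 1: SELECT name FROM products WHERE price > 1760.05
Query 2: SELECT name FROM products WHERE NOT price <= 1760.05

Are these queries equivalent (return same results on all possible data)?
Yes, equivalent

Both queries return: [('Tablet',)]

Reason: Both filter price > 1760.05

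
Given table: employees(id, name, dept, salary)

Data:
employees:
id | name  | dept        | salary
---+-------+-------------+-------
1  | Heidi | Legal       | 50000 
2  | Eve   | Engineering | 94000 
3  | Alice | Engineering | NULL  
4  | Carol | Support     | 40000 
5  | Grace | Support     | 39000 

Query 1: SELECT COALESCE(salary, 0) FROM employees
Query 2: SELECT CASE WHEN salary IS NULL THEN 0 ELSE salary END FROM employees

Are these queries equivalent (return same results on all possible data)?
Yes, equivalent

Both queries return: [(0,), (39000,), (40000,), (50000,), (94000,)]

Reason: COALESCE vs CASE for NULL handling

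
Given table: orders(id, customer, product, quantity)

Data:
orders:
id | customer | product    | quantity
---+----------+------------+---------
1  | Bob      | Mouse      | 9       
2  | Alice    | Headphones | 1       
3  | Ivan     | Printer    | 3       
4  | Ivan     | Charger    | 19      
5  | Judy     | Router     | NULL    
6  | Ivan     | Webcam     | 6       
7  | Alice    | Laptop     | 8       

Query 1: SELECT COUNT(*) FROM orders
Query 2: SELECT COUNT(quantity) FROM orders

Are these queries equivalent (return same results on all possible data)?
No, not equivalent

Query 1 returns: [(7,)]
Query 2 returns: [(6,)]

Reason: COUNT(*) includes NULLs, COUNT(column) excludes them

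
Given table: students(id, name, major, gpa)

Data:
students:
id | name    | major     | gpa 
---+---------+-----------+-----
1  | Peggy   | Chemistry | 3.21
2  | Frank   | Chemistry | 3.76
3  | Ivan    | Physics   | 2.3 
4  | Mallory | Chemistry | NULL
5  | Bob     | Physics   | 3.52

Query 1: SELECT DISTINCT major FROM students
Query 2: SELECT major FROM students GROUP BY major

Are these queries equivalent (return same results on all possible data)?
Yes, equivalent

Both queries return: [('Chemistry',), ('Physics',)]

Reason: Both get unique majors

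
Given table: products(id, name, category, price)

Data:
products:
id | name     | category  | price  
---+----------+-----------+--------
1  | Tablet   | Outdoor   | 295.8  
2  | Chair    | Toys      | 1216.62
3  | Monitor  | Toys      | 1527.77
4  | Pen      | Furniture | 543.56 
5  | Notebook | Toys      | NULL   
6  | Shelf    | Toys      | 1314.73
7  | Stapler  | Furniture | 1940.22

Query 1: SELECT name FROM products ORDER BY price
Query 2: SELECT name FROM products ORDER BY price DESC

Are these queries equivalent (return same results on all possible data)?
No, not equivalent

Query 1 returns: [('Notebook',), ('Tablet',), ('Pen',), ('Chair',), ('Shelf',), ('Monitor',), ('Stapler',)]
Query 2 returns: [('Stapler',), ('Monitor',), ('Shelf',), ('Chair',), ('Pen',), ('Tablet',), ('Notebook',)]

Reason: ASC vs DESC gives opposite ordering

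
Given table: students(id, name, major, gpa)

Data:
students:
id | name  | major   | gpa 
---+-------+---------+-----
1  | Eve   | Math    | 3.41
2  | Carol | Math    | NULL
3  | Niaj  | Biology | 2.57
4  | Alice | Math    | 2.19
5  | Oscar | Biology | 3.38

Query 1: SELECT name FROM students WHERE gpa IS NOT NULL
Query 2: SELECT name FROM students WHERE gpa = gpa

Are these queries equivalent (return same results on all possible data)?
Yes, equivalent

Both queries return: [('Alice',), ('Eve',), ('Niaj',), ('Oscar',)]

Reason: IS NOT NULL vs self-equality (both exclude NULLs)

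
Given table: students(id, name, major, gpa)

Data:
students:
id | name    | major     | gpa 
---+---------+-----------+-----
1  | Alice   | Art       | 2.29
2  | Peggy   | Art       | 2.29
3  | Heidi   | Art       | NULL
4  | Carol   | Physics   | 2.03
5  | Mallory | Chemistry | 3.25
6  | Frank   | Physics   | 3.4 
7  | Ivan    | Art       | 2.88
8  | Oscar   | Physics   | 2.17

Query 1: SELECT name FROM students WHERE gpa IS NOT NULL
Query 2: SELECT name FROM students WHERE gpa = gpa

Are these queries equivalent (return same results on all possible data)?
Yes, equivalent

Both queries return: [('Alice',), ('Carol',), ('Frank',), ('Ivan',), ('Mallory',), ('Oscar',), ('Peggy',)]

Reason: IS NOT NULL vs self-equality (both exclude NULLs)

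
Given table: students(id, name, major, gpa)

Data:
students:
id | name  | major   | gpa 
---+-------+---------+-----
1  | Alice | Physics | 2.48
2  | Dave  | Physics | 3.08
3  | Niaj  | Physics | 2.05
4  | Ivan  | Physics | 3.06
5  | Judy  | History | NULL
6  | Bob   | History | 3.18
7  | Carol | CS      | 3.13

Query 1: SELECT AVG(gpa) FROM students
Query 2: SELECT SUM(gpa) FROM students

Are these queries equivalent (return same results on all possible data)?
No, not equivalent

Query 1 returns: [(2.83,)]
Query 2 returns: [(16.98,)]

Reason: AVG vs SUM give different aggregate values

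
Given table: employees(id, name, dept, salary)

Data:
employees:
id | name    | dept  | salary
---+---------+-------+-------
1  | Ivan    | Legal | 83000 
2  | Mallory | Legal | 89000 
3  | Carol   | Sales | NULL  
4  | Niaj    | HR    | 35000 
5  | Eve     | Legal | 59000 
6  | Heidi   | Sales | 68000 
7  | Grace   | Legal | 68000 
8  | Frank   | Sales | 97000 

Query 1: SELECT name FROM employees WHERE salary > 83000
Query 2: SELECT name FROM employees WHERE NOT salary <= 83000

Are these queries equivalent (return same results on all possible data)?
Yes, equivalent

Both queries return: [('Frank',), ('Mallory',)]

Reason: Both filter salary > 83000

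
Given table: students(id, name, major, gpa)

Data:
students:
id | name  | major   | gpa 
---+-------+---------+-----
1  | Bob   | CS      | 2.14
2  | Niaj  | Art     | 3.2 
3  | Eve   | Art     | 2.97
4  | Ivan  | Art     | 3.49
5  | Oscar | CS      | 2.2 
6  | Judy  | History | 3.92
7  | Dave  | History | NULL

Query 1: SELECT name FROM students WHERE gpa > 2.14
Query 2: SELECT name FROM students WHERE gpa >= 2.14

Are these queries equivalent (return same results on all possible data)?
No, not equivalent

Query 1 returns: [('Niaj',), ('Eve',), ('Ivan',), ('Oscar',), ('Judy',)]
Query 2 returns: [('Bob',), ('Niaj',), ('Eve',), ('Ivan',), ('Oscar',), ('Judy',)]

Reason: > vs >= gives different results when gpa = 2.14 exists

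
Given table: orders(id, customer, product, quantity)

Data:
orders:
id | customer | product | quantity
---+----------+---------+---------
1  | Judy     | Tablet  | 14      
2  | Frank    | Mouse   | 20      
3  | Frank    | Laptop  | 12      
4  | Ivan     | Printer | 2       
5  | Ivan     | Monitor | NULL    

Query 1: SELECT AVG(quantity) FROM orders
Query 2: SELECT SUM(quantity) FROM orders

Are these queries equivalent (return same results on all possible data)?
No, not equivalent

Query 1 returns: [(12.0,)]
Query 2 returns: [(48,)]

Reason: AVG vs SUM give different aggregate values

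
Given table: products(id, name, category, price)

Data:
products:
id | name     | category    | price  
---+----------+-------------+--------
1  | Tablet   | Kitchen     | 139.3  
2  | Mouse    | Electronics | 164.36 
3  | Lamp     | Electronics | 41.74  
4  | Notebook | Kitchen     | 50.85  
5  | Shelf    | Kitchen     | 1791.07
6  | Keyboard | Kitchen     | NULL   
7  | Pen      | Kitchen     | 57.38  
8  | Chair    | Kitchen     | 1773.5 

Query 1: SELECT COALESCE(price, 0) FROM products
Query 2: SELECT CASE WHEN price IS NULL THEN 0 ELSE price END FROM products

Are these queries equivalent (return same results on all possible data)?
Yes, equivalent

Both queries return: [(0,), (41.74,), (50.85,), (57.38,), (139.3,), (164.36,), (1773.5,), (1791.07,)]

Reason: COALESCE vs CASE for NULL handling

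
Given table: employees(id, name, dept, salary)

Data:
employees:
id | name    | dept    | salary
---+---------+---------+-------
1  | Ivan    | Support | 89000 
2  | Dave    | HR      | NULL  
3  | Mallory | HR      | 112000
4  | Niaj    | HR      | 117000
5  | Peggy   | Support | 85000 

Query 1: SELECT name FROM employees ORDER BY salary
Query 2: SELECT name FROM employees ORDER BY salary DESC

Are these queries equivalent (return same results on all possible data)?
No, not equivalent

Query 1 returns: [('Dave',), ('Peggy',), ('Ivan',), ('Mallory',), ('Niaj',)]
Query 2 returns: [('Niaj',), ('Mallory',), ('Ivan',), ('Peggy',), ('Dave',)]

Reason: ASC vs DESC gives opposite ordering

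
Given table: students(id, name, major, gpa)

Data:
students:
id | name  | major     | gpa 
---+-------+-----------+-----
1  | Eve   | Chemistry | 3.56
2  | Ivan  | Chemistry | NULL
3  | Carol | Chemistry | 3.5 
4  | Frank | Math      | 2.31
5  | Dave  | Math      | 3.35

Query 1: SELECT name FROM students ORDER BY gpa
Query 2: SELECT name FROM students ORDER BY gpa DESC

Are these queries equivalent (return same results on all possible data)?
No, not equivalent

Query 1 returns: [('Ivan',), ('Frank',), ('Dave',), ('Carol',), ('Eve',)]
Query 2 returns: [('Eve',), ('Carol',), ('Dave',), ('Frank',), ('Ivan',)]

Reason: ASC vs DESC gives opposite ordering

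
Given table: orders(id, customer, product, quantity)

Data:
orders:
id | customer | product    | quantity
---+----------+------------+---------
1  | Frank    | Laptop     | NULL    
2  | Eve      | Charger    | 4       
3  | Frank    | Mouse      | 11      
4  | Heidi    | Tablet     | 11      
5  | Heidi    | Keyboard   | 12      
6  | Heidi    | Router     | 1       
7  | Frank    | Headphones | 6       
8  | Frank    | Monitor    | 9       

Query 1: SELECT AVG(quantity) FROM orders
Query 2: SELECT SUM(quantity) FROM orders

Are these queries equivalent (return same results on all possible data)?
No, not equivalent

Query 1 returns: [(7.714285714285714,)]
Query 2 returns: [(54,)]

Reason: AVG vs SUM give different aggregate values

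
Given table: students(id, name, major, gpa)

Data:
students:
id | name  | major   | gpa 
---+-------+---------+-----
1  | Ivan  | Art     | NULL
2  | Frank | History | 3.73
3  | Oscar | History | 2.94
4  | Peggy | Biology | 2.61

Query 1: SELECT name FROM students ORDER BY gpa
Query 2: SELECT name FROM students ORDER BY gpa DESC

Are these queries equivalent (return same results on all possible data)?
No, not equivalent

Query 1 returns: [('Ivan',), ('Peggy',), ('Oscar',), ('Frank',)]
Query 2 returns: [('Frank',), ('Oscar',), ('Peggy',), ('Ivan',)]

Reason: ASC vs DESC gives opposite ordering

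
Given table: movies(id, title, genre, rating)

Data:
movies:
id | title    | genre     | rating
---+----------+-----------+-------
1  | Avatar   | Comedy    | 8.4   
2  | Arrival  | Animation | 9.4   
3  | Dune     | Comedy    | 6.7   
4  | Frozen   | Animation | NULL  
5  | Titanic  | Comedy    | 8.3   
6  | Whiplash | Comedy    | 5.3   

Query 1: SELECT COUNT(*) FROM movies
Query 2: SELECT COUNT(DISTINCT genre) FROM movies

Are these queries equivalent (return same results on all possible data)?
No, not equivalent

Query 1 returns: [(6,)]
Query 2 returns: [(2,)]

Reason: COUNT(*) counts rows, COUNT(DISTINCT genre) counts unique genres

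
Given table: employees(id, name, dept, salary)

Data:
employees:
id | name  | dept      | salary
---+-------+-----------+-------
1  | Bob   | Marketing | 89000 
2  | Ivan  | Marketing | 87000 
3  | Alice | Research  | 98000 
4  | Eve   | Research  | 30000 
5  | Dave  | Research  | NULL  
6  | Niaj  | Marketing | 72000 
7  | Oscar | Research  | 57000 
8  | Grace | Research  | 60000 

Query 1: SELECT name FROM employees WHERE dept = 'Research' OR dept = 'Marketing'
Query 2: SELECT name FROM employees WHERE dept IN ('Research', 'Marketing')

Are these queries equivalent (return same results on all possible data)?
Yes, equivalent

Both queries return: [('Alice',), ('Bob',), ('Dave',), ('Eve',), ('Grace',), ('Ivan',), ('Niaj',), ('Oscar',)]

Reason: OR vs IN are equivalent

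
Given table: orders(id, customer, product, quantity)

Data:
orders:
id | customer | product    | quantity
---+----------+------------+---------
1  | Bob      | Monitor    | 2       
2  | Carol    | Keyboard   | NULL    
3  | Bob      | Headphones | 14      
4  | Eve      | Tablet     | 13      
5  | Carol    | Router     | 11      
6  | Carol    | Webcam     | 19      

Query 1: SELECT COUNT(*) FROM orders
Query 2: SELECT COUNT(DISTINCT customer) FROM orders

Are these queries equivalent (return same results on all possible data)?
No, not equivalent

Query 1 returns: [(6,)]
Query 2 returns: [(3,)]

Reason: COUNT(*) counts rows, COUNT(DISTINCT customer) counts unique customers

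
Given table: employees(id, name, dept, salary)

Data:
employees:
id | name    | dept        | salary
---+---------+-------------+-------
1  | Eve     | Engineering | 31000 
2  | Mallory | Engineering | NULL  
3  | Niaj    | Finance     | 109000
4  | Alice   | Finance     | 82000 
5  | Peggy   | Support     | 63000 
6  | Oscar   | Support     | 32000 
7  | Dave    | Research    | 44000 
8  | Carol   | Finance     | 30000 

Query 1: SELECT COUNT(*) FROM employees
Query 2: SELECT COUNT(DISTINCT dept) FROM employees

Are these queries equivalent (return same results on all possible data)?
No, not equivalent

Query 1 returns: [(8,)]
Query 2 returns: [(4,)]

Reason: COUNT(*) counts rows, COUNT(DISTINCT dept) counts unique depts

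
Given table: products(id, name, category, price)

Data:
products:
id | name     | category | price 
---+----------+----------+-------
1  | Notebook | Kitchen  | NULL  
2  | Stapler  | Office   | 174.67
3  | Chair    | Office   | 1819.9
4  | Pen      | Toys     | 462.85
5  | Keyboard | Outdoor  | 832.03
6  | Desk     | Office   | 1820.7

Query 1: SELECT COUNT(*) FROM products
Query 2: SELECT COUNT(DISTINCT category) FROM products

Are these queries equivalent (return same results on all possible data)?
No, not equivalent

Query 1 returns: [(6,)]
Query 2 returns: [(4,)]

Reason: COUNT(*) counts rows, COUNT(DISTINCT category) counts unique categorys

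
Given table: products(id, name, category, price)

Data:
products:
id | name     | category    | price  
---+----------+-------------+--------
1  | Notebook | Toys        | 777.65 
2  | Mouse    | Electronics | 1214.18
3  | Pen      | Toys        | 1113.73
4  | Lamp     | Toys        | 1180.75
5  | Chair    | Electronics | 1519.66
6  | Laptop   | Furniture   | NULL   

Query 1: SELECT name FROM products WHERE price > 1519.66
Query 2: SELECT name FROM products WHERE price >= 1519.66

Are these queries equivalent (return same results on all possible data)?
No, not equivalent

Query 1 returns: []
Query 2 returns: [('Chair',)]

Reason: > vs >= gives different results when price = 1519.66 exists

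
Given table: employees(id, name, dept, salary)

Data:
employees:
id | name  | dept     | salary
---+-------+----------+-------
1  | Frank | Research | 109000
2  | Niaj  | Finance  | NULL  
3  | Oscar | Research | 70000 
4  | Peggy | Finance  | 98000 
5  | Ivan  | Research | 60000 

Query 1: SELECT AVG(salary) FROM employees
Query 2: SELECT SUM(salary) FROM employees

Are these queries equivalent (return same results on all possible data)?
No, not equivalent

Query 1 returns: [(84250.0,)]
Query 2 returns: [(337000,)]

Reason: AVG vs SUM give different aggregate values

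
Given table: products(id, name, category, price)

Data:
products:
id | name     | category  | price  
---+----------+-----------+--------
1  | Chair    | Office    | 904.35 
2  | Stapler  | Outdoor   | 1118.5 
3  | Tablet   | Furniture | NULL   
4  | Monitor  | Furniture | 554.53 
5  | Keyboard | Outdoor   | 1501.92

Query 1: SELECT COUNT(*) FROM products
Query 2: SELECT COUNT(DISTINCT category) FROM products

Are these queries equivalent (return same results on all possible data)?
No, not equivalent

Query 1 returns: [(5,)]
Query 2 returns: [(3,)]

Reason: COUNT(*) counts rows, COUNT(DISTINCT category) counts unique categorys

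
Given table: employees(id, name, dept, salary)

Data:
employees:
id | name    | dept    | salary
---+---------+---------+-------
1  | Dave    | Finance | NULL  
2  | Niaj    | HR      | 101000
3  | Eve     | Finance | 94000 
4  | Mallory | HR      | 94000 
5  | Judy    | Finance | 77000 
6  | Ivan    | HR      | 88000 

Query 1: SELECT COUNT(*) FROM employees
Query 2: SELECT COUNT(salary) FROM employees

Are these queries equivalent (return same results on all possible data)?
No, not equivalent

Query 1 returns: [(6,)]
Query 2 returns: [(5,)]

Reason: COUNT(*) includes NULLs, COUNT(column) excludes them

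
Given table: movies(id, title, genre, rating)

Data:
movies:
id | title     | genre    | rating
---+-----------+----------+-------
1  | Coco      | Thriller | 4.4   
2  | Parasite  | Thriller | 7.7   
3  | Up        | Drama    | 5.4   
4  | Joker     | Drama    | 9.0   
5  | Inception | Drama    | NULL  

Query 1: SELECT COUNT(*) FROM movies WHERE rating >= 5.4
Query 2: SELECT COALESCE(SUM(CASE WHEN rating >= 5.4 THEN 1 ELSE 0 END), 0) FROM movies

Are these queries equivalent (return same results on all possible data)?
Yes, equivalent

Both queries return: [(3,)]

Reason: COUNT with WHERE vs conditional SUM (COALESCE handles empty-table NULL)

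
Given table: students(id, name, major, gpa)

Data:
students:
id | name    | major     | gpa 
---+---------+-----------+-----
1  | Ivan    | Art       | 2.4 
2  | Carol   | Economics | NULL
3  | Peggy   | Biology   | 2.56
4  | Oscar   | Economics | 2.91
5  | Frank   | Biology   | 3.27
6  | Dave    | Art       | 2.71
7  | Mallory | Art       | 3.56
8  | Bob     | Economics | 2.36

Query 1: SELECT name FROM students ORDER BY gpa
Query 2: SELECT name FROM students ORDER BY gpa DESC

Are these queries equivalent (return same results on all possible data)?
No, not equivalent

Query 1 returns: [('Carol',), ('Bob',), ('Ivan',), ('Peggy',), ('Dave',), ('Oscar',), ('Frank',), ('Mallory',)]
Query 2 returns: [('Mallory',), ('Frank',), ('Oscar',), ('Dave',), ('Peggy',), ('Ivan',), ('Bob',), ('Carol',)]

Reason: ASC vs DESC gives opposite ordering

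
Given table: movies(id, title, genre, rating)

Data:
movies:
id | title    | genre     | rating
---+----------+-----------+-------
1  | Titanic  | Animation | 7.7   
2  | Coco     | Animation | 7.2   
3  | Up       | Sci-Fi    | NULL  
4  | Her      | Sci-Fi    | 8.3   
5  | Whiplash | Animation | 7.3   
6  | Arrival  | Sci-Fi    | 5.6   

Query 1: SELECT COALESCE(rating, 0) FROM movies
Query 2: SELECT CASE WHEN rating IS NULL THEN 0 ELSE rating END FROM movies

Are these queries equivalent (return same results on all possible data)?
Yes, equivalent

Both queries return: [(0,), (5.6,), (7.2,), (7.3,), (7.7,), (8.3,)]

Reason: COALESCE vs CASE for NULL handling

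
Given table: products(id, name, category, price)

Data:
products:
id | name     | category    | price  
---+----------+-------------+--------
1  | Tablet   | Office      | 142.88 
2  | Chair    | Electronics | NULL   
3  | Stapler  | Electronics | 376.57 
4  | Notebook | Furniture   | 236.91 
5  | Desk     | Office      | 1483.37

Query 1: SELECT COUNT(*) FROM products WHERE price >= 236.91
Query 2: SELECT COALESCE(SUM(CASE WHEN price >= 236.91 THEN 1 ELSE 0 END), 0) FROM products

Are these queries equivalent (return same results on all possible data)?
Yes, equivalent

Both queries return: [(3,)]

Reason: COUNT with WHERE vs conditional SUM (COALESCE handles empty-table NULL)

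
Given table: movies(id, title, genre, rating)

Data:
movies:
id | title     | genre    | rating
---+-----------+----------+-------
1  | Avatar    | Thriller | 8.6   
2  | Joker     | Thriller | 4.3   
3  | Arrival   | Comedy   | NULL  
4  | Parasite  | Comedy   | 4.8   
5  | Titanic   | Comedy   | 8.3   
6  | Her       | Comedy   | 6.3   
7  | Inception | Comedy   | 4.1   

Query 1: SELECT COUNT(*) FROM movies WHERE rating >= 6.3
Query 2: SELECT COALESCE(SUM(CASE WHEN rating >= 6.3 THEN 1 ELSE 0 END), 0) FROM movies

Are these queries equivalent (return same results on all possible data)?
Yes, equivalent

Both queries return: [(3,)]

Reason: COUNT with WHERE vs conditional SUM (COALESCE handles empty-table NULL)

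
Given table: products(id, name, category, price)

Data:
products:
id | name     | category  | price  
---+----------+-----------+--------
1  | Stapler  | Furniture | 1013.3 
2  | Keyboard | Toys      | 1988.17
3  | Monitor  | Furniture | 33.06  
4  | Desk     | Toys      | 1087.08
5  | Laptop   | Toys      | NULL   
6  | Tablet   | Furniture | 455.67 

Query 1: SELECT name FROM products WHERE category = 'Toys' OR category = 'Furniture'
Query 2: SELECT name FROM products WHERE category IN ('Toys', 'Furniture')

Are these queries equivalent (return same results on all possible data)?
Yes, equivalent

Both queries return: [('Desk',), ('Keyboard',), ('Laptop',), ('Monitor',), ('Stapler',), ('Tablet',)]

Reason: OR vs IN are equivalent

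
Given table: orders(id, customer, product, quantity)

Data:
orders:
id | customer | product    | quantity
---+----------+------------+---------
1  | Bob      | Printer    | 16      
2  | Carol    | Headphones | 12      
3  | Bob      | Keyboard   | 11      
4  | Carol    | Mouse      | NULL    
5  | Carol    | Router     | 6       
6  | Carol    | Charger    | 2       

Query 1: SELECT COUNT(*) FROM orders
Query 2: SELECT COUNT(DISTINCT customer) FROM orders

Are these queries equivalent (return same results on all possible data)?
No, not equivalent

Query 1 returns: [(6,)]
Query 2 returns: [(2,)]

Reason: COUNT(*) counts rows, COUNT(DISTINCT customer) counts unique customers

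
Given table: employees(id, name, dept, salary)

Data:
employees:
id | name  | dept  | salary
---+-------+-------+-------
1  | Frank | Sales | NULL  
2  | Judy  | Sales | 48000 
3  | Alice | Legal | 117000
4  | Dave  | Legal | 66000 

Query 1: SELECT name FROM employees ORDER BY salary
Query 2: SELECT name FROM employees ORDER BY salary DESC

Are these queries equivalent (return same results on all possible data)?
No, not equivalent

Query 1 returns: [('Frank',), ('Judy',), ('Dave',), ('Alice',)]
Query 2 returns: [('Alice',), ('Dave',), ('Judy',), ('Frank',)]

Reason: ASC vs DESC gives opposite ordering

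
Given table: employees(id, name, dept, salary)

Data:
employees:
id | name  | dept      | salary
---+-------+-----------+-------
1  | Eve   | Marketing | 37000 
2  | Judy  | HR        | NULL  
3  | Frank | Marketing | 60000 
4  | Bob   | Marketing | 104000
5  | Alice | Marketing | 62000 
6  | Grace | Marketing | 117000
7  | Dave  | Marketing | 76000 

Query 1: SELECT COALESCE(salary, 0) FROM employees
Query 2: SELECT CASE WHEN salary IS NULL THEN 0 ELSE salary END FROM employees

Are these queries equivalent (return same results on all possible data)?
Yes, equivalent

Both queries return: [(0,), (37000,), (60000,), (62000,), (76000,), (104000,), (117000,)]

Reason: COALESCE vs CASE for NULL handling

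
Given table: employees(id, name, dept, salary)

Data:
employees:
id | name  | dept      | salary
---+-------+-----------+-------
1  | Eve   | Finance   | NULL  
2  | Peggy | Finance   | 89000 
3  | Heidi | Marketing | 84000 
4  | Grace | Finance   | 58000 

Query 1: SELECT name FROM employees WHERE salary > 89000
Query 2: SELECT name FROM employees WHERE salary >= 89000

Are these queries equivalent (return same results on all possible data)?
No, not equivalent

Query 1 returns: []
Query 2 returns: [('Peggy',)]

Reason: > vs >= gives different results when salary = 89000 exists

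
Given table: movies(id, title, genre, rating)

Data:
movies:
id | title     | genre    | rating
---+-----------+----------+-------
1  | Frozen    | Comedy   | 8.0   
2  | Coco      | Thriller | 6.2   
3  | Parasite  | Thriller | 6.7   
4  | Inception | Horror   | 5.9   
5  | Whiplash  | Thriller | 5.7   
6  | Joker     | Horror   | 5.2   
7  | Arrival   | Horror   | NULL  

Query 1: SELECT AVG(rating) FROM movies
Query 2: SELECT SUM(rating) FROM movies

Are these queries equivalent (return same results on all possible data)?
No, not equivalent

Query 1 returns: [(6.283333333333334,)]
Query 2 returns: [(37.7,)]

Reason: AVG vs SUM give different aggregate values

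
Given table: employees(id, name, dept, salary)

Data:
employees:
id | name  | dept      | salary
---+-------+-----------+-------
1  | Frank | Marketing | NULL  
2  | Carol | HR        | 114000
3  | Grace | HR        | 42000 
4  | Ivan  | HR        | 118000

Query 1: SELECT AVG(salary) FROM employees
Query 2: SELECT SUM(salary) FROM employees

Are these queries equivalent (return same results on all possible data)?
No, not equivalent

Query 1 returns: [(91333.33333333333,)]
Query 2 returns: [(274000,)]

Reason: AVG vs SUM give different aggregate values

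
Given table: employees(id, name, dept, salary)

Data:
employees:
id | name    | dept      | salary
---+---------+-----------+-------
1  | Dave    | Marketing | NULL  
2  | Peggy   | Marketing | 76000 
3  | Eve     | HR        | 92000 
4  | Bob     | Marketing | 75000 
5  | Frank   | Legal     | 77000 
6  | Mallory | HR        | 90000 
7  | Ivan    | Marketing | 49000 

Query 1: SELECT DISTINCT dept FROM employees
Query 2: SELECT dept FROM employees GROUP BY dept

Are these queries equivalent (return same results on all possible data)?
Yes, equivalent

Both queries return: [('HR',), ('Legal',), ('Marketing',)]

Reason: Both get unique depts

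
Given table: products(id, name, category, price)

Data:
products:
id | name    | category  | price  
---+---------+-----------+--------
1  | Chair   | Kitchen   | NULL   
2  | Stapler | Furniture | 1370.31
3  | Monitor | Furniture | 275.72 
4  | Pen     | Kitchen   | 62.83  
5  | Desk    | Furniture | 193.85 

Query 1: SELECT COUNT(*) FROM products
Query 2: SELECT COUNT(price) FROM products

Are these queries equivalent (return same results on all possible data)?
No, not equivalent

Query 1 returns: [(5,)]
Query 2 returns: [(4,)]

Reason: COUNT(*) includes NULLs, COUNT(column) excludes them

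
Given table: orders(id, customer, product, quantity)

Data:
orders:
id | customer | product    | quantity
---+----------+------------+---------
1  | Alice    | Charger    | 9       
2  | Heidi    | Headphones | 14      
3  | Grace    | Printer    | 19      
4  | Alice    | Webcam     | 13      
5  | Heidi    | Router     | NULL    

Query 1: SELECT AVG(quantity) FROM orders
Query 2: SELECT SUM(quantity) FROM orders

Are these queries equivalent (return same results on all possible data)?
No, not equivalent

Query 1 returns: [(13.75,)]
Query 2 returns: [(55,)]

Reason: AVG vs SUM give different aggregate values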